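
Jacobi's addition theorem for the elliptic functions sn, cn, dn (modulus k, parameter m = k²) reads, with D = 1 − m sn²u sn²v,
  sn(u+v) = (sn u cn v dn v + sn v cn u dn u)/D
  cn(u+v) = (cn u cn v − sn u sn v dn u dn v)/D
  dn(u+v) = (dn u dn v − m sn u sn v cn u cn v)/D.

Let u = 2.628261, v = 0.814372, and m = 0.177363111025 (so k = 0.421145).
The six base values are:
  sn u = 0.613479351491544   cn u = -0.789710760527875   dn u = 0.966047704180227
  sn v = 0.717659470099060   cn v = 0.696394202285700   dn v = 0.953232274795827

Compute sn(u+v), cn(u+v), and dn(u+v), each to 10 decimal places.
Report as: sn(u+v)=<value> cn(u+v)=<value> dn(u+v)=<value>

m = k² = 0.177363111025
D = 1 − m·sn²u·sn²v = 0.9656204618850712
sn(u+v) = (sn u·cn v·dn v + sn v·cn u·dn u)/D = -0.1402579721056026/0.9656204618850712 = -0.1452516569831099
cn(u+v) = (cn u·cn v − sn u·sn v·dn u·dn v)/D = -0.9553798080721417/0.9656204618850712 = -0.9893947423266716
dn(u+v) = (dn u·dn v − m·sn u·sn v·cn u·cn v)/D = 0.9638120855777566/0.9656204618850712 = 0.9981272390357343

sn(u+v)=-0.1452516570 cn(u+v)=-0.9893947423 dn(u+v)=0.9981272390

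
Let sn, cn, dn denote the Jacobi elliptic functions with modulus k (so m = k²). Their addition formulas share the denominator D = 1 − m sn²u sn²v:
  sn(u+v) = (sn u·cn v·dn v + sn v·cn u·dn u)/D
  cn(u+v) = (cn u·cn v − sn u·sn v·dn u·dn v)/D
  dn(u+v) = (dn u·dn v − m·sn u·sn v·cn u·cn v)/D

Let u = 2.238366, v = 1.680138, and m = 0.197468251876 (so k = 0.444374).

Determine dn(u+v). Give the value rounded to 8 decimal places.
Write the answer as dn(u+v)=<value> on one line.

sn u = 0.8652902414232376, cn u = -0.501271182193546, dn u = 0.9231197908767566
sn v = 0.9998095018882094, cn v = -0.01951819494857422, dn v = 0.8958833493352869
m = k² = 0.197468251876
D = 1 − m·sn²u·sn²v = 0.8522064731780968
dn(u+v) = (dn u·dn v − m·sn u·sn v·cn u·cn v)/D = 0.8253362179958609/0.8522064731780968 = 0.9684697828191451

dn(u+v)=0.96846978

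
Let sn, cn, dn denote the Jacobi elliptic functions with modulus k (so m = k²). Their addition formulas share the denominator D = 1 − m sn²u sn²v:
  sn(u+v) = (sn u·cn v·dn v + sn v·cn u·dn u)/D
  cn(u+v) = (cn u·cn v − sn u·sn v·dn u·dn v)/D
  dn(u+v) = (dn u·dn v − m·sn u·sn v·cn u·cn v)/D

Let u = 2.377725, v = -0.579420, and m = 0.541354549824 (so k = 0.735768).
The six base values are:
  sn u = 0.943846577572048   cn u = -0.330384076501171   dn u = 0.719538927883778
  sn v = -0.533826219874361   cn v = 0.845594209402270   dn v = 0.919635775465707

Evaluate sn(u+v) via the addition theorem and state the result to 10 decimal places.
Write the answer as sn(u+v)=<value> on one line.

sn(u+v)=0.9980360187

m = k² = 0.541354549824
D = 1 − m·sn²u·sn²v = 0.8625690956704559
sn(u+v) = (sn u·cn v·dn v + sn v·cn u·dn u)/D = 0.8608750261323484/0.8625690956704559 = 0.9980360187414426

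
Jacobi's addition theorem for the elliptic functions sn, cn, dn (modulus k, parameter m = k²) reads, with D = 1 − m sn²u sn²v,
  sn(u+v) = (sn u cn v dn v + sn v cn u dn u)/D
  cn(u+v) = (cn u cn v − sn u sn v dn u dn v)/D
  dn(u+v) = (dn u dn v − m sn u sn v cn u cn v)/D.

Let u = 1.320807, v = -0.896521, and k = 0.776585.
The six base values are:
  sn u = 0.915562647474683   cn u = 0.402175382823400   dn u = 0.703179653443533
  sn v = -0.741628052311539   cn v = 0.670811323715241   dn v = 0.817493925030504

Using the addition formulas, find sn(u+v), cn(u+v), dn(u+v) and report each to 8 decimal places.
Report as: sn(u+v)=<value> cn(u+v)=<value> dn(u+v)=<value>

m = k² = 0.603084262225
D = 1 − m·sn²u·sn²v = 0.7219477423808181
sn(u+v) = (sn u·cn v·dn v + sn v·cn u·dn u)/D = 0.2923465134998468/0.7219477423808181 = 0.4049413778007741
cn(u+v) = (cn u·cn v − sn u·sn v·dn u·dn v)/D = 0.6601076115098538/0.7219477423808181 = 0.9143426494180454
dn(u+v) = (dn u·dn v − m·sn u·sn v·cn u·cn v)/D = 0.6853211300605599/0.7219477423808181 = 0.9492669480487992

sn(u+v)=0.40494138 cn(u+v)=0.91434265 dn(u+v)=0.94926695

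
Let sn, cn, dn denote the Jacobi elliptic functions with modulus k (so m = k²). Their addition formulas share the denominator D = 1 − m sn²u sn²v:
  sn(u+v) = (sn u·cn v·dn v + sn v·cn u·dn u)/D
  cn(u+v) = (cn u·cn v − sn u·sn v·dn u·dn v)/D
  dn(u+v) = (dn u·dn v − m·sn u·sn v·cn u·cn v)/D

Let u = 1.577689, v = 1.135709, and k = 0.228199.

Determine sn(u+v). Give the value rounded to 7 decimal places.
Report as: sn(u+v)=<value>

sn u = 0.9999047188629936, cn u = 0.01380410067761404, dn u = 0.9736196071440946
sn v = 0.9026562797887054, cn v = 0.430362220179716, dn v = 0.9785550942596154
m = k² = 0.052074783601
D = 1 − m·sn²u·sn²v = 0.9575781576597152
sn(u+v) = (sn u·cn v·dn v + sn v·cn u·dn u)/D = 0.4332246659090554/0.9575781576597152 = 0.4524170298201455

sn(u+v)=0.4524170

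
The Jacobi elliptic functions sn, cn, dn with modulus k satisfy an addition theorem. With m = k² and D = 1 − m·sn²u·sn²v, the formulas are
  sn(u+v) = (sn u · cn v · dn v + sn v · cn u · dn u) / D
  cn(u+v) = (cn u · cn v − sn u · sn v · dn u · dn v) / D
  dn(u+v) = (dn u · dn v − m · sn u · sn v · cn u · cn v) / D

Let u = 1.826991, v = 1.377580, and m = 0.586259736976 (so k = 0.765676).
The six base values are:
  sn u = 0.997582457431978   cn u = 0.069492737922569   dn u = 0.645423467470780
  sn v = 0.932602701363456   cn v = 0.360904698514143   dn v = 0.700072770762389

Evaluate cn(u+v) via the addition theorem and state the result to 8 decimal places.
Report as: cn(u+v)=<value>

m = k² = 0.586259736976
D = 1 − m·sn²u·sn²v = 0.4925643050570509
cn(u+v) = (cn u·cn v − sn u·sn v·dn u·dn v)/D = -0.3952913861565656/0.4925643050570509 = -0.8025173202730985

cn(u+v)=-0.80251732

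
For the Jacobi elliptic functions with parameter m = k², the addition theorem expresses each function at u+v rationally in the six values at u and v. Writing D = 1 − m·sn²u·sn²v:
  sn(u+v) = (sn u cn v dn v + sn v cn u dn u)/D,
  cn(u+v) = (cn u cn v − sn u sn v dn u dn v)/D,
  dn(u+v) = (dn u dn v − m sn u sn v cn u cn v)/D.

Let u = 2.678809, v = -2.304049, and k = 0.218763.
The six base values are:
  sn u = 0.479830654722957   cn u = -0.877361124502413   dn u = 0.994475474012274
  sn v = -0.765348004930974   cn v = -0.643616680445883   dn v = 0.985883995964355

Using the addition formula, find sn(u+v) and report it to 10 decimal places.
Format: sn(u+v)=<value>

sn(u+v)=0.3656694307

m = k² = 0.047857250169
D = 1 − m·sn²u·sn²v = 0.9935458117268632
sn(u+v) = (sn u·cn v·dn v + sn v·cn u·dn u)/D = 0.3633093313410597/0.9935458117268632 = 0.3656694306924797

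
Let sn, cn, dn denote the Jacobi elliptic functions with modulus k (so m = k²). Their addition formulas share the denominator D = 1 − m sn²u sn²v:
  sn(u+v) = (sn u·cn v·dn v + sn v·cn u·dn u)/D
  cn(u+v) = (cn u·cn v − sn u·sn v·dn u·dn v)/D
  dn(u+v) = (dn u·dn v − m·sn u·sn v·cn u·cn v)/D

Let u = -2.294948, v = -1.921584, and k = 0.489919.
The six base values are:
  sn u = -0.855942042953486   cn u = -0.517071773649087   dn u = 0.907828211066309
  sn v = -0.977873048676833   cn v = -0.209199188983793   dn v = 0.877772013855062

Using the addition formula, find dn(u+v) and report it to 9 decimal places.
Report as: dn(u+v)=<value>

dn(u+v)=0.931822812

m = k² = 0.240020626561
D = 1 − m·sn²u·sn²v = 0.8318479228911196
dn(u+v) = (dn u·dn v − m·sn u·sn v·cn u·cn v)/D = 0.7751348710030359/0.8318479228911196 = 0.9318228124066532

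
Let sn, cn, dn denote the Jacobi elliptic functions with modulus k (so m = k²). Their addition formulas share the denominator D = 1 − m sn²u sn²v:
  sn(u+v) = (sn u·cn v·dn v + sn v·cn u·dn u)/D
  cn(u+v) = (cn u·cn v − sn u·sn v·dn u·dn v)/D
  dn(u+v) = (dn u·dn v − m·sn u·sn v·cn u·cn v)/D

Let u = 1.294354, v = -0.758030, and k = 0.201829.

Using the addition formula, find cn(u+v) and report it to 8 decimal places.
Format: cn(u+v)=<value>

sn u = 0.9591103096773672, cn u = 0.2830325314704739, dn u = 0.9810852286506083
sn v = -0.6855772722860004, cn v = 0.7279998651956519, dn v = 0.9903806924523267
m = k² = 0.040734945241
D = 1 − m·sn²u·sn²v = 0.982387659258753
cn(u+v) = (cn u·cn v − sn u·sn v·dn u·dn v)/D = 0.8449490939531941/0.982387659258753 = 0.8600974228348295

cn(u+v)=0.86009742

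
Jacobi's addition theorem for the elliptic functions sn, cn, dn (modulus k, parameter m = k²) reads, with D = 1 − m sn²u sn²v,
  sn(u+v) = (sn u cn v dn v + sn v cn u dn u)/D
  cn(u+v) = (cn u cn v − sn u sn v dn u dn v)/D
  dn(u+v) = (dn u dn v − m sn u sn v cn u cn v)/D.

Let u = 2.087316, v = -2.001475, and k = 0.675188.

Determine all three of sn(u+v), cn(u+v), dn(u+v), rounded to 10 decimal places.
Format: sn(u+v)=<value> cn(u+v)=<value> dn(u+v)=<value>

sn(u+v)=0.0856878119 cn(u+v)=0.9963220357 dn(u+v)=0.9983249745

sn u = 0.9801756782539928, cn u = -0.1981303605188389, dn u = 0.7496779175020195
sn v = -0.9908488143312856, cn v = -0.1349763947447311, dn v = 0.743254095970798
m = k² = 0.455878835344
D = 1 − m·sn²u·sn²v = 0.5699964293246242
sn(u+v) = (sn u·cn v·dn v + sn v·cn u·dn u)/D = 0.04884174681795114/0.5699964293246242 = 0.08568781189703701
cn(u+v) = (cn u·cn v − sn u·sn v·dn u·dn v)/D = 0.5679000028267234/0.5699964293246242 = 0.9963220357355838
dn(u+v) = (dn u·dn v − m·sn u·sn v·cn u·cn v)/D = 0.5690416707774384/0.5699964293246242 = 0.9983249745120034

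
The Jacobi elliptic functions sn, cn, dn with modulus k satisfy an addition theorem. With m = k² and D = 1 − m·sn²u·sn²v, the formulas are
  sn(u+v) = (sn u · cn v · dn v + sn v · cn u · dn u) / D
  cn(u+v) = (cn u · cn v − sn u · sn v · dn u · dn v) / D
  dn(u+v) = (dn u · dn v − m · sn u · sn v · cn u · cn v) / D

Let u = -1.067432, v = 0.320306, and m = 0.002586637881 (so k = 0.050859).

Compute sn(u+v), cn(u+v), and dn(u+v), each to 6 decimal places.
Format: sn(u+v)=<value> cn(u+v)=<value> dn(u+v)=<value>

sn(u+v)=-0.679415 cn(u+v)=0.733754 dn(u+v)=0.999403

sn u = -0.8757634214454685, cn u = 0.4827405407236136, dn u = 0.999007581627328
sn v = 0.3148438387755293, cn v = 0.9491434860889519, dn v = 0.9998717894163624
m = k² = 0.002586637881
D = 1 − m·sn²u·sn²v = 0.9998033474261566
sn(u+v) = (sn u·cn v·dn v + sn v·cn u·dn u)/D = -0.6792815255542064/0.9998033474261566 = -0.6794151342890726
cn(u+v) = (cn u·cn v − sn u·sn v·dn u·dn v)/D = 0.7336098026643986/0.9998033474261566 = 0.7337540972962001
dn(u+v) = (dn u·dn v − m·sn u·sn v·cn u·cn v)/D = 0.9992062841587383/0.9998033474261566 = 0.9994028192954591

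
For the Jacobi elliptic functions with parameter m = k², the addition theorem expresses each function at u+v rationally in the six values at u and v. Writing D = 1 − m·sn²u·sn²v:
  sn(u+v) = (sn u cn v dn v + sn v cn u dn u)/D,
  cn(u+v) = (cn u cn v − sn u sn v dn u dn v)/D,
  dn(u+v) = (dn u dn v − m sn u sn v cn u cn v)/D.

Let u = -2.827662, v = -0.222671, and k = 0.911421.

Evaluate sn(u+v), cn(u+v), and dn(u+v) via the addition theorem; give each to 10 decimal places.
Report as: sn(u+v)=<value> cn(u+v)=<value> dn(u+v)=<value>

sn(u+v)=-0.9504530890 cn(u+v)=-0.3108680197 dn(u+v)=0.4995884103

sn u = -0.9779631877173465, cn u = -0.2087774017218485, dn u = 0.4533429194476267
sn v = -0.2193620315266518, cn v = 0.9756435307654637, dn v = 0.9798099460645046
m = k² = 0.830688239241
D = 1 − m·sn²u·sn²v = 0.9617698505502439
sn(u+v) = (sn u·cn v·dn v + sn v·cn u·dn u)/D = -0.9141171253420641/0.9617698505502439 = -0.9504530889787023
cn(u+v) = (cn u·cn v − sn u·sn v·dn u·dn v)/D = -0.2989834888146825/0.9617698505502439 = -0.3108680196656501
dn(u+v) = (dn u·dn v − m·sn u·sn v·cn u·cn v)/D = 0.4804890707531787/0.9617698505502439 = 0.4995884103439958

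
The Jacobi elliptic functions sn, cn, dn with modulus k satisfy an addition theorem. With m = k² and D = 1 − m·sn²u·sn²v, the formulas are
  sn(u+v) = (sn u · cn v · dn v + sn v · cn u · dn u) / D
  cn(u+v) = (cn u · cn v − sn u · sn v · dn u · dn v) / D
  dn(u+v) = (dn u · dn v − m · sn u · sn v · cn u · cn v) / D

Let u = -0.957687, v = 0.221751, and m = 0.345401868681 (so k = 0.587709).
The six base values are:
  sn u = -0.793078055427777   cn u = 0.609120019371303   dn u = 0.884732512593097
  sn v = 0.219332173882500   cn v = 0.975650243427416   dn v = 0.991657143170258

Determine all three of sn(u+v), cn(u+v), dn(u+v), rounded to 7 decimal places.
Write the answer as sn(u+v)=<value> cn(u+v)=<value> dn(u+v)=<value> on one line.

m = k² = 0.345401868681
D = 1 − m·sn²u·sn²v = 0.9895489184837284
sn(u+v) = (sn u·cn v·dn v + sn v·cn u·dn u)/D = -0.6491114465028978/0.9895489184837284 = -0.6559670112090285
cn(u+v) = (cn u·cn v − sn u·sn v·dn u·dn v)/D = 0.7469011929909016/0.9895489184837284 = 0.7547895602123113
dn(u+v) = (dn u·dn v − m·sn u·sn v·cn u·cn v)/D = 0.9130572163343336/0.9895489184837284 = 0.9227004337828978

sn(u+v)=-0.6559670 cn(u+v)=0.7547896 dn(u+v)=0.9227004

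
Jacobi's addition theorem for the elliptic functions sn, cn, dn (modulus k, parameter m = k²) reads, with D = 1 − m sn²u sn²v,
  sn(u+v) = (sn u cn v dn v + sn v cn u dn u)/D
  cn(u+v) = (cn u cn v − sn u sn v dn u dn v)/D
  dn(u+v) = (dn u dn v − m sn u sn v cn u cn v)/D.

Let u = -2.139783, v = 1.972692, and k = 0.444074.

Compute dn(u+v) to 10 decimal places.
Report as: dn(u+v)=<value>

dn(u+v)=0.9972738590

sn u = -0.9070156695085192, cn u = -0.4210968715937137, dn u = 0.9152959078427724
sn v = 0.9603141262990649, cn v = -0.2789207393337104, dn v = 0.904510884911546
m = k² = 0.197201717476
D = 1 − m·sn²u·sn²v = 0.8503878349369478
dn(u+v) = (dn u·dn v − m·sn u·sn v·cn u·cn v)/D = 0.8480695578113075/0.8503878349369478 = 0.997273859020088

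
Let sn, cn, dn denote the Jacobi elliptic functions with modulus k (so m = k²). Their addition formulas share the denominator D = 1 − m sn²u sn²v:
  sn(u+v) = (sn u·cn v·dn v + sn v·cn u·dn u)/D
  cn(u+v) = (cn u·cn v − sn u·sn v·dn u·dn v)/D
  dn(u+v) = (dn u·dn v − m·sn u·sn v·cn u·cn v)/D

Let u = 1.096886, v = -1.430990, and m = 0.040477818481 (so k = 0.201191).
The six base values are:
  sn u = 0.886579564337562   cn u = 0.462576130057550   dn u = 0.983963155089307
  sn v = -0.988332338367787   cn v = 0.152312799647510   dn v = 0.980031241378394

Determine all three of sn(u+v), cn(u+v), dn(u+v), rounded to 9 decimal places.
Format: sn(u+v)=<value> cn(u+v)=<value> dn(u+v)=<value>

m = k² = 0.040477818481
D = 1 − m·sn²u·sn²v = 0.9689216077867925
sn(u+v) = (sn u·cn v·dn v + sn v·cn u·dn u)/D = -0.3175063544042632/0.9689216077867925 = -0.3276904466291242
cn(u+v) = (cn u·cn v − sn u·sn v·dn u·dn v)/D = 0.9154227422066034/0.9689216077867925 = 0.9447851455161671
dn(u+v) = (dn u·dn v − m·sn u·sn v·cn u·cn v)/D = 0.9668135816254186/0.9689216077867925 = 0.997824358395527

sn(u+v)=-0.327690447 cn(u+v)=0.944785146 dn(u+v)=0.997824358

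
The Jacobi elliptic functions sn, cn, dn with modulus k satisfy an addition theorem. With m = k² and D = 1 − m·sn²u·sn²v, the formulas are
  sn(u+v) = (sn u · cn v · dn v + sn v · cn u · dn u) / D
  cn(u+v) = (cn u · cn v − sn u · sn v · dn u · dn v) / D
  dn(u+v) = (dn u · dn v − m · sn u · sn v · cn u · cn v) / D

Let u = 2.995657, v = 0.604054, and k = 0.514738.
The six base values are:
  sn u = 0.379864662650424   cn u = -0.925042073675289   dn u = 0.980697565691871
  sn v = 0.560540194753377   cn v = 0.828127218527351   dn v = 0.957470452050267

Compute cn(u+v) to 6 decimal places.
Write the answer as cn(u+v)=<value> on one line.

cn(u+v)=-0.977736

m = k² = 0.264955208644
D = 1 − m·sn²u·sn²v = 0.9879872131533008
cn(u+v) = (cn u·cn v − sn u·sn v·dn u·dn v)/D = -0.9659908826748143/0.9879872131533008 = -0.9777362194716245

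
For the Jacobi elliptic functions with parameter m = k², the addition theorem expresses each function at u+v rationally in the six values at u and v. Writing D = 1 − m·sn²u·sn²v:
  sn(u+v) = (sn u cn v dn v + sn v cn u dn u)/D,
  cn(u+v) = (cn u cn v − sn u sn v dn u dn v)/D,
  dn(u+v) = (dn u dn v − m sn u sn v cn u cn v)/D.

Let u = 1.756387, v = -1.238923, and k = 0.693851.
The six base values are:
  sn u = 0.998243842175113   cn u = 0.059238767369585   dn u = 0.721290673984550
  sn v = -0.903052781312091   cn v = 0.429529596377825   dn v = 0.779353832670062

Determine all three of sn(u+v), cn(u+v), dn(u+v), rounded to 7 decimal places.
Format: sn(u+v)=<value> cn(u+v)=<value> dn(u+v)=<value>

sn(u+v)=0.4855391 cn(u+v)=0.8742150 dn(u+v)=0.9415434

m = k² = 0.481429210201
D = 1 − m·sn²u·sn²v = 0.6087701474902129
sn(u+v) = (sn u·cn v·dn v + sn v·cn u·dn u)/D = 0.2955816798576341/0.6087701474902129 = 0.4855390512761406
cn(u+v) = (cn u·cn v − sn u·sn v·dn u·dn v)/D = 0.532195981765923/0.6087701474902129 = 0.8742149791017455
dn(u+v) = (dn u·dn v − m·sn u·sn v·cn u·cn v)/D = 0.5731835049417534/0.6087701474902129 = 0.941543384321368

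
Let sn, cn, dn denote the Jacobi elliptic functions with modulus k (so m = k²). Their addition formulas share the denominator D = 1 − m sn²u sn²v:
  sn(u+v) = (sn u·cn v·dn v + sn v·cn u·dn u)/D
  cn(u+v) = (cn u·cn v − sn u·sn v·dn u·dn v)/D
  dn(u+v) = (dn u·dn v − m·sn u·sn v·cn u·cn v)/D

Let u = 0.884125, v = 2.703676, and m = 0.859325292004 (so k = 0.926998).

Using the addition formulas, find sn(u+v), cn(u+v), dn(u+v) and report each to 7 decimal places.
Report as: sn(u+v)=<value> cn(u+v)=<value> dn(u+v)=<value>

sn(u+v)=0.8652439 cn(u+v)=-0.5013512 dn(u+v)=0.5972175

sn u = 0.7178724189314889, cn u = 0.6961746836372699, dn u = 0.7464278987841283
sn v = 0.994159915551885, cn v = -0.1079169231857025, dn v = 0.3881783918395314
m = k² = 0.859325292004
D = 1 − m·sn²u·sn²v = 0.5623120131111891
sn(u+v) = (sn u·cn v·dn v + sn v·cn u·dn u)/D = 0.4865370340424917/0.5623120131111891 = 0.8652438907548042
cn(u+v) = (cn u·cn v − sn u·sn v·dn u·dn v)/D = -0.28191579344601/0.5623120131111891 = -0.5013511838137899
dn(u+v) = (dn u·dn v − m·sn u·sn v·cn u·cn v)/D = 0.3358225577348806/0.5623120131111891 = 0.5972174698470768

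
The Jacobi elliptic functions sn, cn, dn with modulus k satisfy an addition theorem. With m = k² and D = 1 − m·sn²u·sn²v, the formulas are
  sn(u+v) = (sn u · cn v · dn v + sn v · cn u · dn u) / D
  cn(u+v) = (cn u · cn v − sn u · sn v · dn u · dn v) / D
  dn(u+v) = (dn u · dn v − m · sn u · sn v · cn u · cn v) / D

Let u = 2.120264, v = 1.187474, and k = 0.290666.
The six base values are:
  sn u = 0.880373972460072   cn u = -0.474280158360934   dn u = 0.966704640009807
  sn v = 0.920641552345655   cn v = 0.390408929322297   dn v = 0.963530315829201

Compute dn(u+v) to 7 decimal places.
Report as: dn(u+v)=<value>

dn(u+v)=0.9996084

m = k² = 0.084486723556
D = 1 − m·sn²u·sn²v = 0.9444985918080535
dn(u+v) = (dn u·dn v − m·sn u·sn v·cn u·cn v)/D = 0.9441286922308798/0.9444985918080535 = 0.9996083640776366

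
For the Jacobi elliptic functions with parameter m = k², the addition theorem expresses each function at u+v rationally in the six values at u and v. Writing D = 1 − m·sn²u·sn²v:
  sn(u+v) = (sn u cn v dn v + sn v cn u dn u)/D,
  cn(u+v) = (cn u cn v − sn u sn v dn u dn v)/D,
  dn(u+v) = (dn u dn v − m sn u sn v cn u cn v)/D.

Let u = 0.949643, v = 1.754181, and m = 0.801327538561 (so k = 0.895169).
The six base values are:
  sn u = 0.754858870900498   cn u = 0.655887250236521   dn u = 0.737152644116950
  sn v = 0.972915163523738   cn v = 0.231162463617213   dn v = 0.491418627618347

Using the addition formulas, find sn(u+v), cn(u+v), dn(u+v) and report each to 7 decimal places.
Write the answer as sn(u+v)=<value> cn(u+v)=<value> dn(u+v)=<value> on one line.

m = k² = 0.801327538561
D = 1 − m·sn²u·sn²v = 0.5677932564592378
sn(u+v) = (sn u·cn v·dn v + sn v·cn u·dn u)/D = 0.5561439109445037/0.5677932564592378 = 0.9794831210441287
cn(u+v) = (cn u·cn v − sn u·sn v·dn u·dn v)/D = -0.1144252262393998/0.5677932564592378 = -0.2015262156386925
dn(u+v) = (dn u·dn v − m·sn u·sn v·cn u·cn v)/D = 0.2730233321592706/0.5677932564592378 = 0.4808499027653934

sn(u+v)=0.9794831 cn(u+v)=-0.2015262 dn(u+v)=0.4808499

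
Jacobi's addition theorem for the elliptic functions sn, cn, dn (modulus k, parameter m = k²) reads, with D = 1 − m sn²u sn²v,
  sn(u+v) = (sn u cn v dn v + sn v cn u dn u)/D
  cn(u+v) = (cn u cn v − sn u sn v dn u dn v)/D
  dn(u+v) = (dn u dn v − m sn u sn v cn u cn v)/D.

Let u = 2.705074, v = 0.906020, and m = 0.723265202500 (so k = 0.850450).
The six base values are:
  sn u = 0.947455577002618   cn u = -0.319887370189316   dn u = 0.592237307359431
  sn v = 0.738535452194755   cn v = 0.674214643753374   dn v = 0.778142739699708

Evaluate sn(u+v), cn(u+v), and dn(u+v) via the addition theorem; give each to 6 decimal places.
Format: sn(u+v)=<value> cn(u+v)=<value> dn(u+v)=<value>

sn(u+v)=0.552977 cn(u+v)=-0.833196 dn(u+v)=0.882517

m = k² = 0.7232652025
D = 1 − m·sn²u·sn²v = 0.6458738649877273
sn(u+v) = (sn u·cn v·dn v + sn v·cn u·dn u)/D = 0.3571535983139628/0.6458738649877273 = 0.5529773190632962
cn(u+v) = (cn u·cn v − sn u·sn v·dn u·dn v)/D = -0.5381397185541814/0.6458738649877273 = -0.8331963061617409
dn(u+v) = (dn u·dn v − m·sn u·sn v·cn u·cn v)/D = 0.5699949874374288/0.6458738649877273 = 0.8825174981314032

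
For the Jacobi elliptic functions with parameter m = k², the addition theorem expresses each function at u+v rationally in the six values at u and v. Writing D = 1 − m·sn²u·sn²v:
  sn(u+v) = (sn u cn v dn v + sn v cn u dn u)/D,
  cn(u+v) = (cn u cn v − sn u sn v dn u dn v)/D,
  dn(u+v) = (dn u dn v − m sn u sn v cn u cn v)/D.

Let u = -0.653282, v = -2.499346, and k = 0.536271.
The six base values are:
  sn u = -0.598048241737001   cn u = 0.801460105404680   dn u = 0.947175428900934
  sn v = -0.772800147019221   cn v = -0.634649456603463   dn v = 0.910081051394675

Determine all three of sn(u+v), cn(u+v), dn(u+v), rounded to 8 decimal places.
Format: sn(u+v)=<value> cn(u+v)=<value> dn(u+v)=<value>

m = k² = 0.287586585441
D = 1 − m·sn²u·sn²v = 0.9385707161578527
sn(u+v) = (sn u·cn v·dn v + sn v·cn u·dn u)/D = -0.2412284470630023/0.9385707161578527 = -0.2570168053511181
cn(u+v) = (cn u·cn v − sn u·sn v·dn u·dn v)/D = -0.9070412479907608/0.9385707161578527 = -0.9664069338364173
dn(u+v) = (dn u·dn v − m·sn u·sn v·cn u·cn v)/D = 0.9296128178793969/0.9385707161578527 = 0.9904558088972496

sn(u+v)=-0.25701681 cn(u+v)=-0.96640693 dn(u+v)=0.99045581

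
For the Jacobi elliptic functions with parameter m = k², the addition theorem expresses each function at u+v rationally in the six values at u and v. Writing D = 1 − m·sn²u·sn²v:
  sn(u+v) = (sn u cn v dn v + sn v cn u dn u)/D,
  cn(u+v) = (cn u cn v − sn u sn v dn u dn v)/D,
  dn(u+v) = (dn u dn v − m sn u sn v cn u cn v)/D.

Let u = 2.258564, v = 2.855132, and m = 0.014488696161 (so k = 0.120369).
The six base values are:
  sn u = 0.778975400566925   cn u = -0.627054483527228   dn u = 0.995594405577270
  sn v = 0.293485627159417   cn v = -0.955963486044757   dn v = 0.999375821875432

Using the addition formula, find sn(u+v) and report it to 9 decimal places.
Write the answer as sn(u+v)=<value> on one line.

m = k² = 0.014488696161
D = 1 − m·sn²u·sn²v = 0.9992427304983701
sn(u+v) = (sn u·cn v·dn v + sn v·cn u·dn u)/D = -0.9274279417784926/0.9992427304983701 = -0.9281307869169486

sn(u+v)=-0.928130787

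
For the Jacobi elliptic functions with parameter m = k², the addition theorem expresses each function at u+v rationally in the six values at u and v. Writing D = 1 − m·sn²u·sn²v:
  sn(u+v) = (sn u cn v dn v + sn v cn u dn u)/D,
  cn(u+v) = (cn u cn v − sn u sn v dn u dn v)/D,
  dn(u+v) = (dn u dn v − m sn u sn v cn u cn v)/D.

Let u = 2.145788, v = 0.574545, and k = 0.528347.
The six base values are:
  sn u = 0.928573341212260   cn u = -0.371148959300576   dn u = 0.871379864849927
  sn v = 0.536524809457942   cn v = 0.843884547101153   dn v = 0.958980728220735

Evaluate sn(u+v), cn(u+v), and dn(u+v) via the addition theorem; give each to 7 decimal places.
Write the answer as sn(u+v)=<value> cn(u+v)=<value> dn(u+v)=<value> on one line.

m = k² = 0.279150552409
D = 1 − m·sn²u·sn²v = 0.9307131955393466
sn(u+v) = (sn u·cn v·dn v + sn v·cn u·dn u)/D = 0.577947218720101/0.9307131955393466 = 0.6209724128657933
cn(u+v) = (cn u·cn v − sn u·sn v·dn u·dn v)/D = -0.7295231762766429/0.9307131955393466 = -0.7838324198829969
dn(u+v) = (dn u·dn v − m·sn u·sn v·cn u·cn v)/D = 0.8791952859506674/0.9307131955393466 = 0.9446468473471844

sn(u+v)=0.6209724 cn(u+v)=-0.7838324 dn(u+v)=0.9446468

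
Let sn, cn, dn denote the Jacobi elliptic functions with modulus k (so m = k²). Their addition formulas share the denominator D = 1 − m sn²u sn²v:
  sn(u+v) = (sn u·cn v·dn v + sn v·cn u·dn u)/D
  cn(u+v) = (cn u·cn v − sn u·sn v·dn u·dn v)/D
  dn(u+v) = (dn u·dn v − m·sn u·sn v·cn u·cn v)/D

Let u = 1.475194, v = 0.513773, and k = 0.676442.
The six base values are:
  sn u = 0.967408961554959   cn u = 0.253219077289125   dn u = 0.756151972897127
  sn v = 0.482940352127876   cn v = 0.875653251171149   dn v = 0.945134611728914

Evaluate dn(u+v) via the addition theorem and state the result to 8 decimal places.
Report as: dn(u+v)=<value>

dn(u+v)=0.74130341

m = k² = 0.457573779364
D = 1 − m·sn²u·sn²v = 0.9001223464070942
dn(u+v) = (dn u·dn v − m·sn u·sn v·cn u·cn v)/D = 0.6672637668577469/0.9001223464070942 = 0.7413034122763202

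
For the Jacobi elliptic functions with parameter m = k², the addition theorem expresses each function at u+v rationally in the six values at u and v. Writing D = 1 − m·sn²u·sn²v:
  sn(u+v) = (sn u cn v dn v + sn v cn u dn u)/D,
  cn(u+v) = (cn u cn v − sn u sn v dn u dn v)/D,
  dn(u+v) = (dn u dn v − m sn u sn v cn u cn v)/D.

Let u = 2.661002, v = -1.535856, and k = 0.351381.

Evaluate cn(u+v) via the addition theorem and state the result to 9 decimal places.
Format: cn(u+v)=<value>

cn(u+v)=0.451420415

sn u = 0.5489402867831397, cn u = -0.8358615684109686, dn u = 0.9812209400160039
sn v = -0.9966749654451001, cn v = 0.08148014024907273, dn v = 0.9366702208133444
m = k² = 0.123468607161
D = 1 − m·sn²u·sn²v = 0.9630415407136262
cn(u+v) = (cn u·cn v − sn u·sn v·dn u·dn v)/D = 0.4347366121407849/0.9630415407136262 = 0.451420415176109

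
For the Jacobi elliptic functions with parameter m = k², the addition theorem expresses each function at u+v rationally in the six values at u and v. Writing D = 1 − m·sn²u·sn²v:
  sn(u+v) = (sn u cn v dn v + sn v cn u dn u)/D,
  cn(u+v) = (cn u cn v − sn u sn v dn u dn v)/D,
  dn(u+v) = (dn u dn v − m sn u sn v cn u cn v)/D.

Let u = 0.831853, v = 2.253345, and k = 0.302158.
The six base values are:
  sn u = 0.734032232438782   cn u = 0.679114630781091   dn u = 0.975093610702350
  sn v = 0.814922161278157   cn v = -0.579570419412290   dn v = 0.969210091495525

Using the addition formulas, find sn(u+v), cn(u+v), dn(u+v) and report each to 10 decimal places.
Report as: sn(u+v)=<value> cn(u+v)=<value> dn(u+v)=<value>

sn(u+v)=0.1316168480 cn(u+v)=-0.9913006634 dn(u+v)=0.9992088971

m = k² = 0.091299456964
D = 1 − m·sn²u·sn²v = 0.9673313857528889
sn(u+v) = (sn u·cn v·dn v + sn v·cn u·dn u)/D = 0.1273171079454183/0.9673313857528889 = 0.1316168479805144
cn(u+v) = (cn u·cn v − sn u·sn v·dn u·dn v)/D = -0.9589162444588261/0.9673313857528889 = -0.9913006634355059
dn(u+v) = (dn u·dn v − m·sn u·sn v·cn u·cn v)/D = 0.9665661270639763/0.9673313857528889 = 0.9992088970747941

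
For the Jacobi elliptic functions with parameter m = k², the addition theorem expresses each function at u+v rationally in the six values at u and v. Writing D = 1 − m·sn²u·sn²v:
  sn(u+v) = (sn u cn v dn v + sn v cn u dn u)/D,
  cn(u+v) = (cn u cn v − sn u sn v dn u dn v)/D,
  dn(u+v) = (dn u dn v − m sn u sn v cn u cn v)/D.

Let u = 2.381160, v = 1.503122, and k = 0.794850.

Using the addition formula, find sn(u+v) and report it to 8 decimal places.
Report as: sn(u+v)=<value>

sn(u+v)=0.08649502

sn u = 0.9703711121269674, cn u = -0.2416193385254428, dn u = 0.6364723988560309
sn v = 0.9553976618168275, cn v = 0.2953223794346426, dn v = 0.6506265699466412
m = k² = 0.6317865225
D = 1 − m·sn²u·sn²v = 0.4569817527720462
sn(u+v) = (sn u·cn v·dn v + sn v·cn u·dn u)/D = 0.03952664410153492/0.4569817527720462 = 0.08649501618339625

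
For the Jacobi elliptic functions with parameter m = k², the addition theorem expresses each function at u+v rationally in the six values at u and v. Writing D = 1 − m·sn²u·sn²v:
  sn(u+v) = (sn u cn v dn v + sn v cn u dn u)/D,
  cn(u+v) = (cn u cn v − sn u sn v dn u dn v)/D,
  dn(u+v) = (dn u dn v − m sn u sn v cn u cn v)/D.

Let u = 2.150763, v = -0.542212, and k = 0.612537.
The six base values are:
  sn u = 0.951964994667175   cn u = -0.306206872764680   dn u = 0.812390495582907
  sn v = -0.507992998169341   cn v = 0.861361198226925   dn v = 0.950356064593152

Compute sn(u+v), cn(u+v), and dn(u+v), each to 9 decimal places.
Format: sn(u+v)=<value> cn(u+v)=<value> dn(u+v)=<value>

m = k² = 0.375201576369
D = 1 − m·sn²u·sn²v = 0.9122550633291364
sn(u+v) = (sn u·cn v·dn v + sn v·cn u·dn u)/D = 0.9056465021412141/0.9122550633291364 = 0.9927557966476992
cn(u+v) = (cn u·cn v − sn u·sn v·dn u·dn v)/D = 0.1096070879506914/0.9122550633291364 = 0.1201496076664097
dn(u+v) = (dn u·dn v − m·sn u·sn v·cn u·cn v)/D = 0.724203440654731/0.9122550633291364 = 0.7938606972614221

sn(u+v)=0.992755797 cn(u+v)=0.120149608 dn(u+v)=0.793860697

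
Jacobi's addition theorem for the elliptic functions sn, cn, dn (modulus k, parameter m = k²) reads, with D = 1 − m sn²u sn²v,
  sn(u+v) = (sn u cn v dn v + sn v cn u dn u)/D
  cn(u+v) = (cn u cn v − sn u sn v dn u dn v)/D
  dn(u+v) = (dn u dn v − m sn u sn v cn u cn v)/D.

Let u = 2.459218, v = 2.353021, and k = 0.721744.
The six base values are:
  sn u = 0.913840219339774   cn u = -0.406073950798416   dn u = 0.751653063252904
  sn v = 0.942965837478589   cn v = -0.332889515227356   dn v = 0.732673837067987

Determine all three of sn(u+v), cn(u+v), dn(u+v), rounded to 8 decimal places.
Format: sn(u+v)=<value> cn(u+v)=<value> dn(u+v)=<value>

m = k² = 0.520914401536
D = 1 − m·sn²u·sn²v = 0.6131889976499415
sn(u+v) = (sn u·cn v·dn v + sn v·cn u·dn u)/D = -0.5107034944778286/0.6131889976499415 = -0.8328647389876685
cn(u+v) = (cn u·cn v − sn u·sn v·dn u·dn v)/D = -0.3393857503889556/0.6131889976499415 = -0.5534765817548226
dn(u+v) = (dn u·dn v − m·sn u·sn v·cn u·cn v)/D = 0.4900376144578651/0.6131889976499415 = 0.7991624382302088

sn(u+v)=-0.83286474 cn(u+v)=-0.55347658 dn(u+v)=0.79916244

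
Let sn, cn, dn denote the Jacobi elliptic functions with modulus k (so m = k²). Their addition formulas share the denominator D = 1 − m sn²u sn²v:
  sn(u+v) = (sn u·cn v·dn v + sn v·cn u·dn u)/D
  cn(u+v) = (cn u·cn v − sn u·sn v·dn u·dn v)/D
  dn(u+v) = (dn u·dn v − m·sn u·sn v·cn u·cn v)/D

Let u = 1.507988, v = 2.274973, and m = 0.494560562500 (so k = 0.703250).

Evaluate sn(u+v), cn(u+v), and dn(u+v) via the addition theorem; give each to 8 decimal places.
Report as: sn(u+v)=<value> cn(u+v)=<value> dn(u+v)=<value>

sn(u+v)=-0.08382670 cn(u+v)=-0.99648035 dn(u+v)=0.99826087

sn u = 0.9701121445691482, cn u = 0.242657015063336, dn u = 0.7311363509622742
sn v = 0.9532620736168268, cn v = -0.3021446987847833, dn v = 0.7420165584634325
m = k² = 0.4945605625
D = 1 − m·sn²u·sn²v = 0.5770510085569883
sn(u+v) = (sn u·cn v·dn v + sn v·cn u·dn u)/D = -0.04837228258680157/0.5770510085569883 = -0.08382670139987189
cn(u+v) = (cn u·cn v − sn u·sn v·dn u·dn v)/D = -0.5750199898733782/0.5770510085569883 = -0.9964803480914296
dn(u+v) = (dn u·dn v − m·sn u·sn v·cn u·cn v)/D = 0.5760474418257047/0.5770510085569883 = 0.998260869981333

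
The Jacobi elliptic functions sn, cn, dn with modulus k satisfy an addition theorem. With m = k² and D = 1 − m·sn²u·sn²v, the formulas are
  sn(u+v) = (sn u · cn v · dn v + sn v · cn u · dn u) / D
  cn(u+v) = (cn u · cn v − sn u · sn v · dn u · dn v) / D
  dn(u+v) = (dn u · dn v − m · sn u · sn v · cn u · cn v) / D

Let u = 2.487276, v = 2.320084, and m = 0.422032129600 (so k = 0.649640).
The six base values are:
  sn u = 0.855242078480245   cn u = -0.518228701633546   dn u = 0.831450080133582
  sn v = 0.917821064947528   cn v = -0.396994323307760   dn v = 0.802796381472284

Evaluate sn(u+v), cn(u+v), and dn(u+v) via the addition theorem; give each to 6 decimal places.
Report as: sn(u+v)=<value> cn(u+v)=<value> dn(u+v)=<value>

m = k² = 0.4220321296
D = 1 − m·sn²u·sn²v = 0.7399602870661951
sn(u+v) = (sn u·cn v·dn v + sn v·cn u·dn u)/D = -0.6680423745863663/0.7399602870661951 = -0.9028084158881419
cn(u+v) = (cn u·cn v − sn u·sn v·dn u·dn v)/D = -0.3182147265481202/0.7399602870661951 = -0.4300429794817535
dn(u+v) = (dn u·dn v − m·sn u·sn v·cn u·cn v)/D = 0.5993300162739393/0.7399602870661951 = 0.8099488942172441

sn(u+v)=-0.902808 cn(u+v)=-0.430043 dn(u+v)=0.809949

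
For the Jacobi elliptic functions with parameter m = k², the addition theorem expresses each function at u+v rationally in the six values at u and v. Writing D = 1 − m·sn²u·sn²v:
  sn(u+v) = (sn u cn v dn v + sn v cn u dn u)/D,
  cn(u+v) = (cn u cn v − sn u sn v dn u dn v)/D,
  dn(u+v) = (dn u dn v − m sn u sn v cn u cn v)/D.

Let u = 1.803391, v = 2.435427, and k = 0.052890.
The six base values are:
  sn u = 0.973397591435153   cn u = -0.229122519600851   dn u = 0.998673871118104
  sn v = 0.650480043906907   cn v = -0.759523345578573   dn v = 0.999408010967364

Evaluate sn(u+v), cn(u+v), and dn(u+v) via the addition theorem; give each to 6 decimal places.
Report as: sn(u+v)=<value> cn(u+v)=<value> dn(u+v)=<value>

m = k² = 0.0027973521
D = 1 − m·sn²u·sn²v = 0.9988785094372815
sn(u+v) = (sn u·cn v·dn v + sn v·cn u·dn u)/D = -0.8877225078183793/0.9988785094372815 = -0.8887191980118564
cn(u+v) = (cn u·cn v − sn u·sn v·dn u·dn v)/D = -0.4579377967893595/0.9988785094372815 = -0.458451946320618
dn(u+v) = (dn u·dn v − m·sn u·sn v·cn u·cn v)/D = 0.9977744333235182/0.9988785094372815 = 0.9988946842850936

sn(u+v)=-0.888719 cn(u+v)=-0.458452 dn(u+v)=0.998895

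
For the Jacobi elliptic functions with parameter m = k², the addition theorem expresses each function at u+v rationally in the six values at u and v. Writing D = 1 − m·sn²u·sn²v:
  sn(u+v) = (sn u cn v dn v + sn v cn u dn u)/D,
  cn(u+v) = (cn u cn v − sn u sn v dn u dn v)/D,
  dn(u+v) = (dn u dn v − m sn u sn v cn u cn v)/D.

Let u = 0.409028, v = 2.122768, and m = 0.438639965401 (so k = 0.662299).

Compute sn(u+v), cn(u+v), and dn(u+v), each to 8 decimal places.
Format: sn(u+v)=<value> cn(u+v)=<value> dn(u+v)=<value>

sn(u+v)=0.84497586 cn(u+v)=-0.53480444 dn(u+v)=0.82874483

sn u = 0.3932881405667447, cn u = 0.9194152698805652, dn u = 0.9654807699020613
sn v = 0.9714359586916852, cn v = -0.2373018713806665, dn v = 0.7655460838376051
m = k² = 0.438639965401
D = 1 − m·sn²u·sn²v = 0.935973722810972
sn(u+v) = (sn u·cn v·dn v + sn v·cn u·dn u)/D = 0.7908752044376656/0.935973722810972 = 0.844975863277937
cn(u+v) = (cn u·cn v − sn u·sn v·dn u·dn v)/D = -0.5005629039374681/0.935973722810972 = -0.534804441340669
dn(u+v) = (dn u·dn v − m·sn u·sn v·cn u·cn v)/D = 0.7756833825455259/0.935973722810972 = 0.8287448286645777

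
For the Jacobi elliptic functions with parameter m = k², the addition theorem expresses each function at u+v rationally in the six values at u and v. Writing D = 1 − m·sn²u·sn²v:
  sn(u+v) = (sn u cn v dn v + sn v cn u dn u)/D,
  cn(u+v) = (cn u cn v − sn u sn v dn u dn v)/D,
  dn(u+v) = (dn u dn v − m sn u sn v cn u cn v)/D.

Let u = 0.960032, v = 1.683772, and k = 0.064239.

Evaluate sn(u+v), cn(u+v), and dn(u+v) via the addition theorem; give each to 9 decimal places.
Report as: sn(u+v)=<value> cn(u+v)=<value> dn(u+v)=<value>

sn u = 0.8189197931165314, cn u = 0.5739079825564177, dn u = 0.9986153147418285
sn v = 0.9938322652526595, cn v = -0.1108937714335996, dn v = 0.997959968160891
m = k² = 0.004126649121
D = 1 − m·sn²u·sn²v = 0.9972665793944395
sn(u+v) = (sn u·cn v·dn v + sn v·cn u·dn u)/D = 0.4789506470789332/0.9972665793944395 = 0.4802634089771279
cn(u+v) = (cn u·cn v − sn u·sn v·dn u·dn v)/D = -0.8747267619318373/0.9972665793944395 = -0.8771243115987995
dn(u+v) = (dn u·dn v − m·sn u·sn v·cn u·cn v)/D = 0.9967918553913047/0.9972665793944395 = 0.9995239748198289

sn(u+v)=0.480263409 cn(u+v)=-0.877124312 dn(u+v)=0.999523975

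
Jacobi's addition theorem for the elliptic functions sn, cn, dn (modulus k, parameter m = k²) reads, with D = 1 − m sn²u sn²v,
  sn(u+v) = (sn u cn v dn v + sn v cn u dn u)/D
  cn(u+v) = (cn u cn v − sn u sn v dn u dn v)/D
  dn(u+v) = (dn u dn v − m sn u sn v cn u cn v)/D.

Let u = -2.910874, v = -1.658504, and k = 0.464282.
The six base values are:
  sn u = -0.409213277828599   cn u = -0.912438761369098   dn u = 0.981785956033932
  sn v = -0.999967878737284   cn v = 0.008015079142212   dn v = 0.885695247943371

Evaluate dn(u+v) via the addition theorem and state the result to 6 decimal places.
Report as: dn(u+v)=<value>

dn(u+v)=0.902794

m = k² = 0.215557775524
D = 1 − m·sn²u·sn²v = 0.963905982348036
dn(u+v) = (dn u·dn v − m·sn u·sn v·cn u·cn v)/D = 0.8702082319302533/0.963905982348036 = 0.9027936830628038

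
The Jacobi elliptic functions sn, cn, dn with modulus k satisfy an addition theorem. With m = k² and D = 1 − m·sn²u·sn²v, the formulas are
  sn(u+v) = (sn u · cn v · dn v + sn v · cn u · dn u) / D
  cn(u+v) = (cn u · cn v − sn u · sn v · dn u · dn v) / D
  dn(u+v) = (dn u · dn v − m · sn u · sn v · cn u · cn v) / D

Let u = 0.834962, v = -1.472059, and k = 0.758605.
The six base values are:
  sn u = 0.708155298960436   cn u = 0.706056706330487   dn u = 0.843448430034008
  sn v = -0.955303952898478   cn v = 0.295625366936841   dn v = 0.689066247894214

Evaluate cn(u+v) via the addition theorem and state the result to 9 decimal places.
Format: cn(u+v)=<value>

cn(u+v)=0.817112027

m = k² = 0.575481546025
D = 1 − m·sn²u·sn²v = 0.7366268065423844
cn(u+v) = (cn u·cn v − sn u·sn v·dn u·dn v)/D = 0.6019066229424162/0.7366268065423844 = 0.8171120268724342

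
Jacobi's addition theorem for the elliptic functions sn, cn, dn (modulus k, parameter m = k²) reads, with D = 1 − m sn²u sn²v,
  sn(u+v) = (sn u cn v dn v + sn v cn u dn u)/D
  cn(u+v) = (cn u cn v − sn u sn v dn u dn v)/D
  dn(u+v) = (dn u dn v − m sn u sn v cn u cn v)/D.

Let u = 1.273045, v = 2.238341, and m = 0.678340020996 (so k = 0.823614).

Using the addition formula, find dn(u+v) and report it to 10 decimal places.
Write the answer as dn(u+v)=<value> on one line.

sn u = 0.8931816167588677, cn u = 0.449696119044867, dn u = 0.6773760954919627
sn v = 0.993919166337855, cn v = -0.1101121736515242, dn v = 0.5743558496320238
m = k² = 0.678340020996
D = 1 − m·sn²u·sn²v = 0.4653997921155581
dn(u+v) = (dn u·dn v − m·sn u·sn v·cn u·cn v)/D = 0.4188739010324772/0.4653997921155581 = 0.900030271024426

dn(u+v)=0.9000302710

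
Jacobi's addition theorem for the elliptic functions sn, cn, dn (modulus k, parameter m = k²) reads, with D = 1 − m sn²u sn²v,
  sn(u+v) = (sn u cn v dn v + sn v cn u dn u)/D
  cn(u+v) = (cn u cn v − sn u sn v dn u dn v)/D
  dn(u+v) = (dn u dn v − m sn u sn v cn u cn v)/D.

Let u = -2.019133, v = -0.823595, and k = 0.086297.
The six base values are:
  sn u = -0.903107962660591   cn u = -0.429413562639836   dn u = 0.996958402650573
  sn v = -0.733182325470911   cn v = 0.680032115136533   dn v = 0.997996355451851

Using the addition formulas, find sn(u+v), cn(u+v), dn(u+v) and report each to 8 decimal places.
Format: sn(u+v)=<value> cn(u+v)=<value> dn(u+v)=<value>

sn(u+v)=-0.30001063 cn(u+v)=-0.95393586 dn(u+v)=0.99966480

m = k² = 0.007447172209
D = 1 − m·sn²u·sn²v = 0.9967349133319104
sn(u+v) = (sn u·cn v·dn v + sn v·cn u·dn u)/D = -0.2990310722397061/0.9967349133319104 = -0.3000106329576613
cn(u+v) = (cn u·cn v − sn u·sn v·dn u·dn v)/D = -0.9508211741909951/0.9967349133319104 = -0.9539358574413394
dn(u+v) = (dn u·dn v − m·sn u·sn v·cn u·cn v)/D = 0.9964008051118449/0.9967349133319104 = 0.9996647973141137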